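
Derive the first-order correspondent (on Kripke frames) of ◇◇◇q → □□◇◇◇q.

∀x ∀y ∀z ((xR³y ∧ xR²z) → ∃w (y = w ∧ zR³w))

This is a Sahlqvist (Geach-type) schema ◇^3□^0q → □^2◇^3q.
Minimal-valuation argument: fix x; take any y with xR^3y and any z with xR^2z. Set V(q) to the set of worlds R-reachable from y in exactly 0 steps. Then □^0q holds at y, so the antecedent holds at x; validity forces ◇^3q at z, giving a w with zR^3w and yR^0w.
First-order correspondent: ∀x ∀y ∀z ((xR³y ∧ xR²z) → ∃w (y = w ∧ zR³w)).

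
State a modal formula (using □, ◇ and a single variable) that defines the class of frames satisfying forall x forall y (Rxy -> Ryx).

This is symmetry; the standard corresponding axiom is B: q → □◇q.
Suppose q→□◇q is valid. Take Rxy and set V(q)={x}. Then q at x, so □◇q at x, so ◇q at y, so some z with Ryz has q; z=x, i.e. Ryx.

q → □◇q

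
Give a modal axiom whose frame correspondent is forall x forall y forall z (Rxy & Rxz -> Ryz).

The condition is the Euclidean property. The 5 schema ◇q → □◇q defines it.

◇q → □◇q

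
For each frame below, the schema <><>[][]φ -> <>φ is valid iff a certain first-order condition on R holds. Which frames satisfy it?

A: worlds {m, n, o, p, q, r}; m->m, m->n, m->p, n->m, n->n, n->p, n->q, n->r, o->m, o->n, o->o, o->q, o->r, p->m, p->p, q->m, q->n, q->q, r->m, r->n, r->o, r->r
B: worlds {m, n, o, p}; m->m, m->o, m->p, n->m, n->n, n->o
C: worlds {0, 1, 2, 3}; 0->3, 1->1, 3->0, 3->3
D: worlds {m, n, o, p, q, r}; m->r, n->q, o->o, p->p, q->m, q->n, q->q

A, C

Frame correspondent (Sahlqvist): forall x forall y (x R^2 y -> exists w (y R^2 w & xRw)) — i.e. a generalized confluence (Geach) condition.
A: holds.
B: fails — mR²o but no w with oR²w and mRw.
C: holds.
D: fails — nR²m but no w with mR²w and nRw.
Valid on: A, C.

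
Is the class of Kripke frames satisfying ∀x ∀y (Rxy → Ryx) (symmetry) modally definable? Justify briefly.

Yes: it is symmetry, defined by the B schema q → □◇q.
Suppose q→□◇q is valid. Take Rxy and set V(q)={x}. Then q at x, so □◇q at x, so ◇q at y, so some z with Ryz has q; z=x, i.e. Ryx.

Yes, by q → □◇q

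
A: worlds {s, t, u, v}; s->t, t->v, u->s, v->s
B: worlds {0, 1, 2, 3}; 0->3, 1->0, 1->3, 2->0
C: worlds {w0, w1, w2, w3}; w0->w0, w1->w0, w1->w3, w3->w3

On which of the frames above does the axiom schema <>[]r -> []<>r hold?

Frame correspondent (Sahlqvist): forall x forall y forall z (Rxy & Rxz -> exists w (Ryw & Rzw)) — i.e. convergence.
A: holds.
B: fails — R03 and R03 but 3 and 3 have no common successor.
C: fails — Rw1w0 and Rw1w3 but w0 and w3 have no common successor.

A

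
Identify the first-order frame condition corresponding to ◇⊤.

seriality

◇⊤ holds at w iff w has a successor, so frame-validity of ◇⊤ is exactly seriality. Equivalently via □A → ◇A:
Suppose □A→◇A is valid. At any x set V(A)=W. Then □A at x, so ◇A at x, so x has a successor.
Conversely, any frame satisfying ∀x ∃y Rxy validates the schema.
So the correspondent is seriality.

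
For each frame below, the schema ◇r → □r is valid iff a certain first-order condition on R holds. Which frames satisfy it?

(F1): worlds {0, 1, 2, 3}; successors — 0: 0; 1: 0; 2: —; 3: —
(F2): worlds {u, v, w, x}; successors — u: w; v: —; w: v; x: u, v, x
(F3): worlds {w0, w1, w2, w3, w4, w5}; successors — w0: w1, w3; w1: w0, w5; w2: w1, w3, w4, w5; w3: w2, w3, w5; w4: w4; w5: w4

(F1)

Frame correspondent (Sahlqvist): ∀x ∀y ∀z (Rxy ∧ Rxz → y = z) — i.e. partial functionality.
(F1): condition met.
(F2): fails — x sees both u and v.
(F3): fails — w0 sees both w1 and w3.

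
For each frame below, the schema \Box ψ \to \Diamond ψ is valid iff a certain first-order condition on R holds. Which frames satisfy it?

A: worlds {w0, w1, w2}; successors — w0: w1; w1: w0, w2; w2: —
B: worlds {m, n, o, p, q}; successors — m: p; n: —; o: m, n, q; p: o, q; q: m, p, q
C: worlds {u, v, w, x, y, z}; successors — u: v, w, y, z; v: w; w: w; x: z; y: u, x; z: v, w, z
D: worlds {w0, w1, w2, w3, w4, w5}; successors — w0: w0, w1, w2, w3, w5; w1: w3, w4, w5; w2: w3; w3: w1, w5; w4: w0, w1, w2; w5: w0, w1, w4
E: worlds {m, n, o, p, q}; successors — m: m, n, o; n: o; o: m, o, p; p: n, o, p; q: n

Frame correspondent (Sahlqvist): \forall x \exists y Rxy — i.e. seriality.
A: fails — world w2 has no successor.
B: fails — world n has no successor.
C: condition met.
D: condition met.
E: condition met.

C, D, E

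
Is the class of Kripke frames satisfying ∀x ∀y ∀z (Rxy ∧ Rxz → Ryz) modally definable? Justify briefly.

The condition is the Euclidean property. A defining modal formula is ◇p → □◇p.

Yes, by ◇p → □◇p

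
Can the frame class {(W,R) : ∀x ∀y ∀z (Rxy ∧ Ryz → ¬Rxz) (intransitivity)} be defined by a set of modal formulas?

Modal frame validity is preserved under surjective bounded morphisms.
The 3-cycle (worlds 0,1,2 with 0→1→2→0) is intransitive. Mapping every world to a single reflexive point • is a surjective bounded morphism; the reflexive point is not intransitive (R••∧R•• but R••).
Hence intransitivity is not modally definable.

Not definable by any modal formula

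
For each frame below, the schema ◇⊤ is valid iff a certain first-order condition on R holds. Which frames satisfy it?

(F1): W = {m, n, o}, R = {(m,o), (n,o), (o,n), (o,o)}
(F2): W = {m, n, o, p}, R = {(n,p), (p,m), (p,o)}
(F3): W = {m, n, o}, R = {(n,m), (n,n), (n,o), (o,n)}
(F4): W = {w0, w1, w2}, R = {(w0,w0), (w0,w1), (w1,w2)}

This is the axiom for seriality; its first-order frame correspondent is ∀x ∃y Rxy.
(F1): holds.
(F2): fails — world m has no successor.
(F3): fails — world m has no successor.
(F4): fails — world w2 has no successor.
Valid on: (F1).

(F1)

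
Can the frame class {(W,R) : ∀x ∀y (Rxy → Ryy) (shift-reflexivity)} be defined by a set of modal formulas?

Definable; □(□q → q) defines it

Yes: it is shift-reflexivity, defined by the T□ schema □(□q → q).
Suppose □(□q→q) is valid. Take Rxy and set V(q)={w : Ryw}. Then at y, □q holds; since □(□q→q) at x, □q→q at y, so q at y, i.e. Ryy.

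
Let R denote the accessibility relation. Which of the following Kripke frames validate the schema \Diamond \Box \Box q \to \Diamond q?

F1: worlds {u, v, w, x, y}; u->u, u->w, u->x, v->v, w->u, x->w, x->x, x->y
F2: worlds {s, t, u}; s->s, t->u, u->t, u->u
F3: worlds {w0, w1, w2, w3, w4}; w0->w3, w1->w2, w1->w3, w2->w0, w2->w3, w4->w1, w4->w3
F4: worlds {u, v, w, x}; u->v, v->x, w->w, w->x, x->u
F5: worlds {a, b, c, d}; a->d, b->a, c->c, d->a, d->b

F2

This is the axiom for a generalized confluence (Geach) condition; its first-order frame correspondent is \forall x \forall y (xRy \to \exists w (y R^2 w \wedge xRw)).
F1: fails — xRy but no t with yR²t and xRt.
F2: condition met.
F3: fails — w0Rw3 but no w with w3R²w and w0Rw.
F4: fails — uRv but no t with vR²t and uRt.
F5: fails — dRb but no w with bR²w and dRw.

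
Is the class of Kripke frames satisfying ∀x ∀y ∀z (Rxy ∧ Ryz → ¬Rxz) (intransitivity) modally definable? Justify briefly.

Not modally definable

Any modally definable frame class is closed under surjective bounded morphisms.
The 5-cycle (worlds a,b,c,d,e with a→b→c→d→e→a) is intransitive. Mapping every world to a single reflexive point • is a surjective bounded morphism; the reflexive point is not intransitive (R••∧R•• but R••).
So no modal formula (or set of formulas) defines exactly the intransitive frames.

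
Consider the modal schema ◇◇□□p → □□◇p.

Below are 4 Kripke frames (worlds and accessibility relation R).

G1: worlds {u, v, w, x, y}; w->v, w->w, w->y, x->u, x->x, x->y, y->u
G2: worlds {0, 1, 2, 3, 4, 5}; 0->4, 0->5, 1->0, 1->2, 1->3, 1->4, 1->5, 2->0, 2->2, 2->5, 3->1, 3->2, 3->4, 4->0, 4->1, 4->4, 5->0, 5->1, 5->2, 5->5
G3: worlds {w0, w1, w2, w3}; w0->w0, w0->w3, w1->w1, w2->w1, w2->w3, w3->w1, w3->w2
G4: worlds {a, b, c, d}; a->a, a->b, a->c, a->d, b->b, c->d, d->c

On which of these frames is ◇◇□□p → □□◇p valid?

This is the axiom for a generalized confluence (Geach) condition; its first-order frame correspondent is ∀x ∀y ∀z ((xR²y ∧ xR²z) → ∃w (yR²w ∧ zRw)).
G1: fails — wR²u, wR²u but no t with uR²t and uRt.
G2: ✓.
G3: fails — w0R²w1, w0R²w0 but no w with w1R²w and w0Rw.
G4: fails — aR²b, aR²c but no w with bR²w and cRw.

G2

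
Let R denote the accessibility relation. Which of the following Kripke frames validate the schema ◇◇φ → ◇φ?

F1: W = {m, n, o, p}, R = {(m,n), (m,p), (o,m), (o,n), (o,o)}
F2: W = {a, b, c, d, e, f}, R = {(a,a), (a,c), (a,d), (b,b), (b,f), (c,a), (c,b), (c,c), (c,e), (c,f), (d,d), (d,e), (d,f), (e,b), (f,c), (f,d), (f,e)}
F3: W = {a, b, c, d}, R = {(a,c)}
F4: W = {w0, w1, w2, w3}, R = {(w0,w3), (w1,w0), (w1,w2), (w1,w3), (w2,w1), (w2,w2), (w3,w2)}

F3

Frame correspondent (Sahlqvist): ∀x ∀y ∀z (Rxy ∧ Ryz → Rxz) — i.e. transitivity.
F1: fails — Rom and Rmp but not Rop.
F2: fails — Rde and Reb but not Rdb.
F3: holds.
F4: fails — Rw1w2 and Rw2w1 but not Rw1w1.
Valid on: F3.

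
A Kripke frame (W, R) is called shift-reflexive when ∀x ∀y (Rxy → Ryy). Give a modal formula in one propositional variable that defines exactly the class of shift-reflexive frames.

This is shift-reflexivity; the standard corresponding axiom is T□: □(□p → p).

□(□p → p)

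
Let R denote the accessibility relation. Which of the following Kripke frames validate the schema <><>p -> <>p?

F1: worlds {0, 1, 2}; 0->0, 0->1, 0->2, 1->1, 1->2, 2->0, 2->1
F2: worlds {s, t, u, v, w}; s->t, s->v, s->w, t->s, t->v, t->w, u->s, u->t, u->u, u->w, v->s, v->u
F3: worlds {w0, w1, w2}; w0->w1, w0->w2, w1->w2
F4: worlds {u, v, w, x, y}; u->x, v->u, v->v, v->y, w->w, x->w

The schema corresponds to transitivity: forall x forall y forall z (Rxy & Ryz -> Rxz).
F1: fails — R12 and R20 but not R10.
F2: fails — Rtv and Rvu but not Rtu.
F3: satisfies the condition.
F4: fails — Rvu and Rux but not Rvx.
Valid on: F3.

F3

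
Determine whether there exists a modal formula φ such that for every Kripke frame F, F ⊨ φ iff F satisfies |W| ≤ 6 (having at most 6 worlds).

If a class were modally definable it would be closed under disjoint unions (Goldblatt–Thomason).
Any modal formula valid on each of 7 disjoint one-world frames is valid on their disjoint union (validity is preserved under disjoint unions). Each one-world frame has |W|=1≤6, but the union has |W|=7.
Hence having at most 6 worlds is not modally definable.

No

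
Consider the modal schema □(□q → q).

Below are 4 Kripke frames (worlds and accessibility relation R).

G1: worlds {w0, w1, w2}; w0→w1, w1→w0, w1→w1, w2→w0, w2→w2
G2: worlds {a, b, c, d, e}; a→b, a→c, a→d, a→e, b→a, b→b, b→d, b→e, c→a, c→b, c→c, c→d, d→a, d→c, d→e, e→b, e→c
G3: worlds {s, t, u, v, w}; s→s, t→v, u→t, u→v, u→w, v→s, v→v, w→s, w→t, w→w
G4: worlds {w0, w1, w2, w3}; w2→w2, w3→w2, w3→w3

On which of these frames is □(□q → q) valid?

The schema corresponds to shift-reflexivity: ∀x ∀y (Rxy → Ryy).
G1: fails — Rw1w0 but not Rw0w0.
G2: fails — Rde but not Ree.
G3: fails — Rwt but not Rtt.
G4: ✓.
Valid on: G4.

G4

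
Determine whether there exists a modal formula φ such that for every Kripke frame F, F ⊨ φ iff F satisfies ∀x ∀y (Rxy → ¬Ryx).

If a class were modally definable it would be closed under surjective bounded morphisms (Goldblatt–Thomason).
The 3-cycle (worlds 0,1,2 with 0→1→2→0) is asymmetric. Mapping every world to a single reflexive point • is a surjective bounded morphism, and the reflexive point is not asymmetric (R•• but asymmetry requires ¬R••).
So the class is not modally definable.

No — not modally definable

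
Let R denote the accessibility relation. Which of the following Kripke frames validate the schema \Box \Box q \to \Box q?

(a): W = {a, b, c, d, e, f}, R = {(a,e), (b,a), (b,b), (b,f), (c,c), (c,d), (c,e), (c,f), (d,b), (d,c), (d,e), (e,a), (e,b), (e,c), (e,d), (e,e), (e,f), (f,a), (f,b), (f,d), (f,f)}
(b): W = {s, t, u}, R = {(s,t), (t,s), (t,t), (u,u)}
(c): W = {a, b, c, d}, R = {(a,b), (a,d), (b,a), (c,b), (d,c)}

Frame correspondent (Sahlqvist): \forall x \forall y (Rxy \to \exists z (Rxz \wedge Rzy)) — i.e. density.
(a): condition met.
(b): condition met.
(c): fails — Rdc but no z with Rdz and Rzc.

(a), (b)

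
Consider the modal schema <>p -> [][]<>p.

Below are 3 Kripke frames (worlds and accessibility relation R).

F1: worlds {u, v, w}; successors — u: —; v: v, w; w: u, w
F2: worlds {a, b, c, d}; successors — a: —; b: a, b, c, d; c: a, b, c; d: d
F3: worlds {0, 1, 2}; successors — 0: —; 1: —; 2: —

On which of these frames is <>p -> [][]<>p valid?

F3

The schema corresponds to a generalized confluence (Geach) condition: forall x forall y forall z ((xRy & x R^2 z) -> exists w (y = w & zRw)).
F1: fails — vRv, vR²u but no t with v=t and uRt.
F2: fails — bRa, bR²a but no w with a=w and aRw.
F3: ✓.
Valid on: F3.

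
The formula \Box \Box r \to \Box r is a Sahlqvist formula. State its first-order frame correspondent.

density

Suppose □□r→□r is valid. Take Rxy and set V(r)={w : xR²w}. Then □□r at x, so □r at x, so r at y, i.e. ∃z(Rxz∧Rzy).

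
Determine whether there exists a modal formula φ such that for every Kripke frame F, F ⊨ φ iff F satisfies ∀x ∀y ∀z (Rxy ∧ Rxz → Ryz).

This is a Sahlqvist condition; the 5 axiom ◇p → □◇p defines it.

Yes, by ◇p → □◇p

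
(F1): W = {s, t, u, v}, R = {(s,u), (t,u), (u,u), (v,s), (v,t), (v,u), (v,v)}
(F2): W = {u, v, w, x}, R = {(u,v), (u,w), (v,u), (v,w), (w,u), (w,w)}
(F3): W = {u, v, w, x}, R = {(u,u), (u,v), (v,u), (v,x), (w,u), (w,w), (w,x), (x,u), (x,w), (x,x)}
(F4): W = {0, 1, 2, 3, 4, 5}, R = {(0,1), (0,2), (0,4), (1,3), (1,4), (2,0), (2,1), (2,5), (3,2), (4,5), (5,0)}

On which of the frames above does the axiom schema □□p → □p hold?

This is the axiom for density; its first-order frame correspondent is ∀x ∀y (Rxy → ∃z (Rxz ∧ Rzy)).
(F1): holds.
(F2): fails — Ruv but no z with Ruz and Rzv.
(F3): holds.
(F4): fails — R32 but no z with R3z and Rz2.
Valid on: (F1), (F3).

(F1), (F3)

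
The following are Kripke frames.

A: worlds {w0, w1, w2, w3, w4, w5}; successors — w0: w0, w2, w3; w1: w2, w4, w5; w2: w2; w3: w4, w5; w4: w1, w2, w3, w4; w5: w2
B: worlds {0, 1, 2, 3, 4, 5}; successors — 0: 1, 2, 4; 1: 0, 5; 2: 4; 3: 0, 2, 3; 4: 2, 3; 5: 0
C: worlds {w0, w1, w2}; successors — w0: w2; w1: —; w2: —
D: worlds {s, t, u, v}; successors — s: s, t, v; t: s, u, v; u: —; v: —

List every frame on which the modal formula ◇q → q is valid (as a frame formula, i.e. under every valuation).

The schema corresponds to a generalized confluence (Geach) condition: ∀x ∀y (xRy → ∃w (y = w ∧ x = w)).
A: fails — w0Rw2 but w2 ≠ w0.
B: fails — 0R1 but 1 ≠ 0.
C: fails — w0Rw2 but w2 ≠ w0.
D: fails — sRt but t ≠ s.
Valid on no frame.

none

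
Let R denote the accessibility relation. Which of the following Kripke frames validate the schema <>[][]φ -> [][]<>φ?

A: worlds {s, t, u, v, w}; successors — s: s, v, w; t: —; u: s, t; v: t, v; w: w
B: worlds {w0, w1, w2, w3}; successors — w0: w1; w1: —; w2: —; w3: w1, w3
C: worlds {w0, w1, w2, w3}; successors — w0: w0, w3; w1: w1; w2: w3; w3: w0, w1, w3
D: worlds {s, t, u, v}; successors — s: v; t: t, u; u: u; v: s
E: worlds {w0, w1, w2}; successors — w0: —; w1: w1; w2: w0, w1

D

The schema corresponds to a generalized confluence (Geach) condition: forall x forall y forall z ((xRy & x R^2 z) -> exists w (y R^2 w & zRw)).
A: fails — sRs, sR²t but no w* with sR²w* and tRw*.
B: fails — w3Rw1, w3R²w1 but no w with w1R²w and w1Rw.
C: fails — w3Rw1, w3R²w0 but no w with w1R²w and w0Rw.
D: ✓.
E: fails — w2Rw0, w2R²w1 but no w with w0R²w and w1Rw.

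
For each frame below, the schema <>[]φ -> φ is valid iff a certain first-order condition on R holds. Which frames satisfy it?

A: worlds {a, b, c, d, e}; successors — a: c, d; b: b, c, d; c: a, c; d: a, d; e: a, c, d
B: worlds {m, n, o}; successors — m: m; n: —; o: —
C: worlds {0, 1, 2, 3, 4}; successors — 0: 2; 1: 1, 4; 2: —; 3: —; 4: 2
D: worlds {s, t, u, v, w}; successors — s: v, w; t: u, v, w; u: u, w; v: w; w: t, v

B

The schema corresponds to symmetry: forall x forall y (Rxy -> Ryx).
A: fails — Rbc but not Rcb.
B: condition met.
C: fails — R42 but not R24.
D: fails — Rtv but not Rvt.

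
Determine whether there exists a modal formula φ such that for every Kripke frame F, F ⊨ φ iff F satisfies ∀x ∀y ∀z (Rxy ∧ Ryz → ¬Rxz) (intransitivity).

No

Any modally definable frame class is closed under surjective bounded morphisms.
The 5-cycle (worlds w0,w1,w2,w3,w4 with w0→w1→w2→w3→w4→w0) is intransitive. Mapping every world to a single reflexive point • is a surjective bounded morphism; the reflexive point is not intransitive (R••∧R•• but R••).
So the class is not modally definable.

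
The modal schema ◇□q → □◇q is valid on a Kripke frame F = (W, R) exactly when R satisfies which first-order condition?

convergence: ∀x ∀y ∀z (Rxy ∧ Rxz → ∃w (Ryw ∧ Rzw))

This schema is the .2 axiom.
Its frame correspondent is convergence — ∀x ∀y ∀z (Rxy ∧ Rxz → ∃w (Ryw ∧ Rzw)).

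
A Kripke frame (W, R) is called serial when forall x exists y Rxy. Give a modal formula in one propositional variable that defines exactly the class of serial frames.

The condition is seriality. The D schema □s → ◇s defines it.
Suppose □s→◇s is valid. At any x set V(s)=W. Then □s at x, so ◇s at x, so x has a successor.

□s → ◇s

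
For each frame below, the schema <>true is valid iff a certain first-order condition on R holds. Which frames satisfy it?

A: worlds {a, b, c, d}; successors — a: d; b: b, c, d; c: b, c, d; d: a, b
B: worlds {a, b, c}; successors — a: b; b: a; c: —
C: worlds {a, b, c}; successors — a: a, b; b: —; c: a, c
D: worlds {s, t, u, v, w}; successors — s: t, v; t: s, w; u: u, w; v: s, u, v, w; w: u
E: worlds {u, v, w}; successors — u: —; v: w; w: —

A, D

The schema corresponds to seriality: forall x exists y Rxy.
A: holds.
B: fails — world c has no successor.
C: fails — world b has no successor.
D: holds.
E: fails — world u has no successor.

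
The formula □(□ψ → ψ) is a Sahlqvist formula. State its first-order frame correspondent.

Suppose □(□ψ→ψ) is valid. Take Rxy and set V(ψ)={w : Ryw}. Then at y, □ψ holds; since □(□ψ→ψ) at x, □ψ→ψ at y, so ψ at y, i.e. Ryy.
Conversely, any frame satisfying ∀x ∀y (Rxy → Ryy) validates the schema.
So the correspondent is shift-reflexivity.

shift-reflexivity: ∀x ∀y (Rxy → Ryy)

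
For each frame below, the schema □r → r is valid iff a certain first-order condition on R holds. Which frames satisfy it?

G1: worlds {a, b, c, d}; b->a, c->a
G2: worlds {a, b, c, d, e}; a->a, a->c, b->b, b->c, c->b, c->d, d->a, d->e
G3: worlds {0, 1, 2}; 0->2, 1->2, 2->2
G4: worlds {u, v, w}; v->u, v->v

none

The schema corresponds to reflexivity: ∀x Rxx.
G1: fails — world a does not see itself.
G2: fails — world c does not see itself.
G3: fails — world 0 does not see itself.
G4: fails — world u does not see itself.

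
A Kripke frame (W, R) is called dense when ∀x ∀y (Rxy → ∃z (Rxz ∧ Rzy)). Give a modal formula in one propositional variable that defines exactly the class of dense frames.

□□ψ → □ψ

This is density; the standard corresponding axiom is C4: □□ψ → □ψ.
Suppose □□ψ→□ψ is valid. Take Rxy and set V(ψ)={w : xR²w}. Then □□ψ at x, so □ψ at x, so ψ at y, i.e. ∃z(Rxz∧Rzy).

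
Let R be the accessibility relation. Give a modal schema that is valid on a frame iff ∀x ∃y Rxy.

□r → ◇r

The condition is seriality. The D schema □r → ◇r defines it.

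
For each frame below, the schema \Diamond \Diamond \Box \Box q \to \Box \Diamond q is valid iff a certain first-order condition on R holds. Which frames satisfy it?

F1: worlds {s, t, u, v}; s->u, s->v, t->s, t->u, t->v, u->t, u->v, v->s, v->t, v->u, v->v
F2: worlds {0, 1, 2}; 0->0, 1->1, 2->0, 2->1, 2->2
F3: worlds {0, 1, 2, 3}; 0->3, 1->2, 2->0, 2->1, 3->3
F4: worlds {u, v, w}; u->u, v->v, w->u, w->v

This is the axiom for a generalized confluence (Geach) condition; its first-order frame correspondent is \forall x \forall y \forall z ((x R^2 y \wedge xRz) \to \exists w (y R^2 w \wedge zRw)).
F1: satisfies the condition.
F2: fails — 2R²0, 2R1 but no w with 0R²w and 1Rw.
F3: fails — 1R²0, 1R2 but no w with 0R²w and 2Rw.
F4: fails — wR²u, wRv but no t with uR²t and vRt.

F1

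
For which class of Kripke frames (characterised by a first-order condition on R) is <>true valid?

◇⊤ holds at w iff w has a successor, so frame-validity of ◇⊤ is exactly seriality. Equivalently via □q → ◇q:
Suppose □q→◇q is valid. At any x set V(q)=W. Then □q at x, so ◇q at x, so x has a successor.
Conversely, any frame satisfying forall x exists y Rxy validates the schema.
Frame condition: forall x exists y Rxy.

Seriality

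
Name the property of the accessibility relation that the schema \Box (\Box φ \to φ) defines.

shift-reflexivity

Suppose □(□φ→φ) is valid. Take Rxy and set V(φ)={w : Ryw}. Then at y, □φ holds; since □(□φ→φ) at x, □φ→φ at y, so φ at y, i.e. Ryy.
Conversely, any frame satisfying \forall x \forall y (Rxy \to Ryy) validates the schema.
So the correspondent is shift-reflexivity.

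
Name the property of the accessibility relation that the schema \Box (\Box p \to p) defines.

This schema is the T□ axiom.
It corresponds to shift-reflexivity: \forall x \forall y (Rxy \to Ryy).

shift-reflexivity: \forall x \forall y (Rxy \to Ryy)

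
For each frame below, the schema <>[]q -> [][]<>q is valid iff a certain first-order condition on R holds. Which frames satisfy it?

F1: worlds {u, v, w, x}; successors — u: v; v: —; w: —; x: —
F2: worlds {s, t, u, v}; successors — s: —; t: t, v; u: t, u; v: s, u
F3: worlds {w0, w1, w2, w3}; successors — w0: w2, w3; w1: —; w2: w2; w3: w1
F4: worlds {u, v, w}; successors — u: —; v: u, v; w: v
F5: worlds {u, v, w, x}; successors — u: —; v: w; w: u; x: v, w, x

Frame correspondent (Sahlqvist): forall x forall y forall z ((xRy & x R^2 z) -> exists w (yRw & zRw)) — i.e. a generalized confluence (Geach) condition.
F1: holds.
F2: fails — tRt, tR²s but no w with tRw and sRw.
F3: fails — w0Rw2, w0R²w1 but no w with w2Rw and w1Rw.
F4: fails — vRu, vR²u but no t with uRt and uRt.
F5: fails — vRw, vR²u but no t with wRt and uRt.

F1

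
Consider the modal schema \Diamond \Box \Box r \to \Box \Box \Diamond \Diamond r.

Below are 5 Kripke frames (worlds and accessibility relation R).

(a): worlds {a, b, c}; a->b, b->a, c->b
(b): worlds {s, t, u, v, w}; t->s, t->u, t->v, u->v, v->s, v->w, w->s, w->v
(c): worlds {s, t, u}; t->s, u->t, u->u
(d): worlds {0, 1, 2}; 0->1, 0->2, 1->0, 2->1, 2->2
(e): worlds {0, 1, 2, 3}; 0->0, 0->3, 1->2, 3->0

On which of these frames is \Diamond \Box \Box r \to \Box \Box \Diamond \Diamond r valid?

(d), (e)

The schema corresponds to a generalized confluence (Geach) condition: \forall x \forall y \forall z ((xRy \wedge x R^2 z) \to \exists w (y R^2 w \wedge z R^2 w)).
(a): fails — aRb, aR²a but no w with bR²w and aR²w.
(b): fails — tRs, tR²s but no w* with sR²w* and sR²w*.
(c): fails — uRt, uR²s but no w with tR²w and sR²w.
(d): condition met.
(e): condition met.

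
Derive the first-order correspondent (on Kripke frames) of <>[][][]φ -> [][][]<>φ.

forall x forall y forall z ((xRy & x R^3 z) -> exists w (y R^3 w & zRw))

This is a Sahlqvist (Geach-type) schema ◇^1□^3φ → □^3◇^1φ.
First-order correspondent: forall x forall y forall z ((xRy & x R^3 z) -> exists w (y R^3 w & zRw)).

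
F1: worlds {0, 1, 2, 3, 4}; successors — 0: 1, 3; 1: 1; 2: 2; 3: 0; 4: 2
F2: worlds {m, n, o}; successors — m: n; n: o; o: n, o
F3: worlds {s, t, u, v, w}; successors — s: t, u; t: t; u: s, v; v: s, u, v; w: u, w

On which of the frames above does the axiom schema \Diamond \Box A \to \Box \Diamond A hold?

F2

The schema corresponds to convergence: \forall x \forall y \forall z (Rxy \wedge Rxz \to \exists w (Ryw \wedge Rzw)).
F1: fails — R01 and R03 but 1 and 3 have no common successor.
F2: holds.
F3: fails — Rsu and Rst but u and t have no common successor.
Valid on: F2.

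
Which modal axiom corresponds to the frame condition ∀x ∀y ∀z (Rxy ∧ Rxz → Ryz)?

The condition is the Euclidean property. The 5 schema ◇s → □◇s defines it.

◇s → □◇s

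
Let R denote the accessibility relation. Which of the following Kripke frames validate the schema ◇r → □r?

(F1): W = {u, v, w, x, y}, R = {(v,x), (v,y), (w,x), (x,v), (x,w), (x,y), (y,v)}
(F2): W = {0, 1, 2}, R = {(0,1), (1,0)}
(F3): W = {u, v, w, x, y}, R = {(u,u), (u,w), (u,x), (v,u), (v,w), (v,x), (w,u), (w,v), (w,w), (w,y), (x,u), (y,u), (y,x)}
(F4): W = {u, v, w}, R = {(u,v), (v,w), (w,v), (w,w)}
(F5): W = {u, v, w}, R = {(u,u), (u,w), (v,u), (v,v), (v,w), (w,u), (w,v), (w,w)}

(F2)

Frame correspondent (Sahlqvist): ∀x ∀y ∀z (Rxy ∧ Rxz → y = z) — i.e. partial functionality.
(F1): fails — v sees both x and y.
(F2): ✓.
(F3): fails — u sees both u and w.
(F4): fails — w sees both v and w.
(F5): fails — u sees both u and w.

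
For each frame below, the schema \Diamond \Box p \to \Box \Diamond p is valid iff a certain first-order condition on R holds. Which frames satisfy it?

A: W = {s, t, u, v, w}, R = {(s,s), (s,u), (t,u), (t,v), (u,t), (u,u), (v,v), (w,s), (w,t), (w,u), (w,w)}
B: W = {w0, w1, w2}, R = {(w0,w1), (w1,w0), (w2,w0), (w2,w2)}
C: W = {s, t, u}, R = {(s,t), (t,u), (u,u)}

C

Frame correspondent (Sahlqvist): \forall x \forall y \forall z (Rxy \wedge Rxz \to \exists w (Ryw \wedge Rzw)) — i.e. convergence.
A: fails — Rtv and Rtu but v and u have no common successor.
B: fails — Rw2w0 and Rw2w2 but w0 and w2 have no common successor.
C: ✓.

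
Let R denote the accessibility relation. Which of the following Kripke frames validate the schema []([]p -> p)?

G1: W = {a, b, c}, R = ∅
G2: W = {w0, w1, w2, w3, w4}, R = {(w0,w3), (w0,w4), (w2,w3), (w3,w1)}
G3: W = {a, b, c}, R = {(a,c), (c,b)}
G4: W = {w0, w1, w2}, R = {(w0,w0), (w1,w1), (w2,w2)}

This is the axiom for shift-reflexivity; its first-order frame correspondent is forall x forall y (Rxy -> Ryy).
G1: condition met.
G2: fails — Rw3w1 but not Rw1w1.
G3: fails — Rac but not Rcc.
G4: condition met.
Valid on: G1, G4.

G1, G4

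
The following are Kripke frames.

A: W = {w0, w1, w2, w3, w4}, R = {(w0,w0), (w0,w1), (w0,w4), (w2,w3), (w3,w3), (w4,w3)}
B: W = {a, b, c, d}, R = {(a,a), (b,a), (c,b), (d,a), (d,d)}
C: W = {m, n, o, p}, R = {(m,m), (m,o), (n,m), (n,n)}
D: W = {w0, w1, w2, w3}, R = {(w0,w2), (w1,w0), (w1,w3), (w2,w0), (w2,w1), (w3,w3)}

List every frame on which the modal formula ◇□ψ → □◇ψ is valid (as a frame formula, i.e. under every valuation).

The schema corresponds to convergence: ∀x ∀y ∀z (Rxy ∧ Rxz → ∃w (Ryw ∧ Rzw)).
A: fails — Rw0w4 and Rw0w1 but w4 and w1 have no common successor.
B: holds.
C: fails — Rmo and Rmo but o and o have no common successor.
D: fails — Rw1w0 and Rw1w3 but w0 and w3 have no common successor.

B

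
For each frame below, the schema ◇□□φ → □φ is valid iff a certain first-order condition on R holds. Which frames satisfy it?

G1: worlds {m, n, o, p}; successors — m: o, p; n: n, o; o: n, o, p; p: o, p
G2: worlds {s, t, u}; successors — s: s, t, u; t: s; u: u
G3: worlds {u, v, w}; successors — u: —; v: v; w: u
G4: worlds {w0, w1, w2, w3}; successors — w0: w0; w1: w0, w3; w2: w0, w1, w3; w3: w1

G1

Frame correspondent (Sahlqvist): ∀x ∀y ∀z ((xRy ∧ xRz) → ∃w (yR²w ∧ z = w)) — i.e. a generalized confluence (Geach) condition.
G1: holds.
G2: fails — sRu, sRs but no w with uR²w and s=w.
G3: fails — wRu, wRu but no t with uR²t and u=t.
G4: fails — w1Rw0, w1Rw3 but no w with w0R²w and w3=w.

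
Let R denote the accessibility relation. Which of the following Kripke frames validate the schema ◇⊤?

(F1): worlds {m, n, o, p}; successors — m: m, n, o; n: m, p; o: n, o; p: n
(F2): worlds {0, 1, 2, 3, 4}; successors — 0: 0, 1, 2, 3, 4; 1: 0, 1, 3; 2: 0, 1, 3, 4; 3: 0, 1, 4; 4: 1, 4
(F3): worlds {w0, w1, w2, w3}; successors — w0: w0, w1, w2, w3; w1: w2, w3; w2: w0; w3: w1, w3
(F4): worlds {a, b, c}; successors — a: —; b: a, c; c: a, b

(F1), (F2), (F3)

Frame correspondent (Sahlqvist): ∀x ∃y Rxy — i.e. seriality.
(F1): condition met.
(F2): condition met.
(F3): condition met.
(F4): fails — world a has no successor.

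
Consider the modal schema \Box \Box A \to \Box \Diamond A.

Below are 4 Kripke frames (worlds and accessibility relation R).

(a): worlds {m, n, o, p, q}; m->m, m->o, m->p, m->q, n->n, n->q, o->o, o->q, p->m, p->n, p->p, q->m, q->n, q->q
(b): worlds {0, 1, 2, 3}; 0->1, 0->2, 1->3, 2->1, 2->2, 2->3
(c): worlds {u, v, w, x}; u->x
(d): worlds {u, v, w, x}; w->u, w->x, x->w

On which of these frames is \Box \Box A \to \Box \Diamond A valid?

(a)

This is the axiom for a generalized confluence (Geach) condition; its first-order frame correspondent is \forall x \forall z (xRz \to \exists w (x R^2 w \wedge zRw)).
(a): holds.
(b): fails — 1R3 but no w with 1R²w and 3Rw.
(c): fails — uRx but no t with uR²t and xRt.
(d): fails — wRu but no t with wR²t and uRt.
Valid on: (a).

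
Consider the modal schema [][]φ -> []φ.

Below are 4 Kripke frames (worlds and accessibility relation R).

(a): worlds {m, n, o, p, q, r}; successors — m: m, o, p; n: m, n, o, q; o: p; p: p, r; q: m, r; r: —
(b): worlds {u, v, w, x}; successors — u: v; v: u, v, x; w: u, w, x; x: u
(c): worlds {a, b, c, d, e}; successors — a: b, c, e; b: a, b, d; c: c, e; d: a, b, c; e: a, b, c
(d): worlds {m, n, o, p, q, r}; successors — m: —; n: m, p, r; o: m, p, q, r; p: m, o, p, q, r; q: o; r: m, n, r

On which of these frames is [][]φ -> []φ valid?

(c)

This is the axiom for density; its first-order frame correspondent is forall x forall y (Rxy -> exists z (Rxz & Rzy)).
(a): fails — Rqr but no z with Rqz and Rzr.
(b): fails — Rxu but no z with Rxz and Rzu.
(c): holds.
(d): fails — Rqo but no z with Rqz and Rzo.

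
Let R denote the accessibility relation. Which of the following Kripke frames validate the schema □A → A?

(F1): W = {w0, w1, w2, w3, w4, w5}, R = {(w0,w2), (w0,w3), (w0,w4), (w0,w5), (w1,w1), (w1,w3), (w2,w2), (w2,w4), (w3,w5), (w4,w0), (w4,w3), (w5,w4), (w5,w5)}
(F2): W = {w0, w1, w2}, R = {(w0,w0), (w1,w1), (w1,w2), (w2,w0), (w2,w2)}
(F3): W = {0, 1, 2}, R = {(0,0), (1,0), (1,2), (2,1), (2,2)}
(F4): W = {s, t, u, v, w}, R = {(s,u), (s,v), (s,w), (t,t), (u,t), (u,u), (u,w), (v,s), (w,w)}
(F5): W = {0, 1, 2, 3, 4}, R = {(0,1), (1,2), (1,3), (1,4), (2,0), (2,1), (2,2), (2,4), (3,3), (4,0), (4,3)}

(F2)

The schema corresponds to reflexivity: ∀x Rxx.
(F1): fails — world w0 does not see itself.
(F2): condition met.
(F3): fails — world 1 does not see itself.
(F4): fails — world s does not see itself.
(F5): fails — world 0 does not see itself.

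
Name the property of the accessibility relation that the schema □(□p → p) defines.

shift-reflexivity

This schema is the T□ axiom.
Its frame correspondent is shift-reflexivity — ∀x ∀y (Rxy → Ryy).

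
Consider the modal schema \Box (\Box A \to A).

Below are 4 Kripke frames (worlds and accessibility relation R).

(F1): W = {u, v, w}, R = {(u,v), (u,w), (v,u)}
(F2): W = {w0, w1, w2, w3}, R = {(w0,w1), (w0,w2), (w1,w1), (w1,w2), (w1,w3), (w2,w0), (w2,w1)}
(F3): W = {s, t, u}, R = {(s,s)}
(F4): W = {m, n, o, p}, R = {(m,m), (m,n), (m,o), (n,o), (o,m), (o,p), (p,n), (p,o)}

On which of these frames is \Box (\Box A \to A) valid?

The schema corresponds to shift-reflexivity: \forall x \forall y (Rxy \to Ryy).
(F1): fails — Ruv but not Rvv.
(F2): fails — Rw1w2 but not Rw2w2.
(F3): ✓.
(F4): fails — Rop but not Rpp.

(F3)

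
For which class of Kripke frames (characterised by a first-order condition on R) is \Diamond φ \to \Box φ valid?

Partial functionality

Suppose ◇φ→□φ is valid. Take Rxy, Rxz and set V(φ)={y}. Then ◇φ at x, so □φ at x, so φ at z, i.e. z=y.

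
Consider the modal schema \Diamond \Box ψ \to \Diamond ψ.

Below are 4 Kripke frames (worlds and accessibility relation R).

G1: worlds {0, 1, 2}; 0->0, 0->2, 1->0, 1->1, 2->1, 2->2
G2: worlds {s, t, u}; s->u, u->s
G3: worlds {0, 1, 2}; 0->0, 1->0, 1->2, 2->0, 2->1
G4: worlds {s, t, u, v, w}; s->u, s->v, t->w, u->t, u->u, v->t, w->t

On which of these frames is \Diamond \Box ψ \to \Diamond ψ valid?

This is the axiom for a generalized confluence (Geach) condition; its first-order frame correspondent is \forall x \forall y (xRy \to \exists w (yRw \wedge xRw)).
G1: condition met.
G2: fails — sRu but no w with uRw and sRw.
G3: condition met.
G4: fails — sRv but no w* with vRw* and sRw*.
Valid on: G1, G3.

G1, G3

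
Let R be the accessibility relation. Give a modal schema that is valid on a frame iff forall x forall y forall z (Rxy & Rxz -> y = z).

The condition is partial functionality. The CD schema ◇q → □q defines it.

◇q → □q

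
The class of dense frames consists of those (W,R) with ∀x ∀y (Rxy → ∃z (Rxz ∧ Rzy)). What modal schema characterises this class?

□□r → □r

A defining formula is □□r → □r (the C4 axiom).
Suppose □□r→□r is valid. Take Rxy and set V(r)={w : xR²w}. Then □□r at x, so □r at x, so r at y, i.e. ∃z(Rxz∧Rzy).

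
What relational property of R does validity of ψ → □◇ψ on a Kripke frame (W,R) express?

symmetry: ∀x ∀y (Rxy → Ryx)

Suppose ψ→□◇ψ is valid. Take Rxy and set V(ψ)={x}. Then ψ at x, so □◇ψ at x, so ◇ψ at y, so some z with Ryz has ψ; z=x, i.e. Ryx.
Conversely, any frame satisfying ∀x ∀y (Rxy → Ryx) validates the schema.
Frame condition: ∀x ∀y (Rxy → Ryx).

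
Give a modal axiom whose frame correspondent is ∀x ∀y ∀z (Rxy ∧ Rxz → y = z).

The condition is partial functionality. The CD schema ◇q → □q defines it.
Suppose ◇q→□q is valid. Take Rxy, Rxz and set V(q)={y}. Then ◇q at x, so □q at x, so q at z, i.e. z=y.

◇q → □q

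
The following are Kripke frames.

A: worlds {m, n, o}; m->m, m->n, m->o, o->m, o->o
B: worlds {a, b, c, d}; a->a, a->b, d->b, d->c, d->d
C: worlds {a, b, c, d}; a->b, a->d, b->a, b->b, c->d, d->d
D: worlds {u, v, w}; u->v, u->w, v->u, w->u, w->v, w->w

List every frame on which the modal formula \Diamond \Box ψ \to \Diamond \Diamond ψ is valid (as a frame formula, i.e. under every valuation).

This is the axiom for a generalized confluence (Geach) condition; its first-order frame correspondent is \forall x \forall y (xRy \to \exists w (yRw \wedge x R^2 w)).
A: fails — mRn but no w with nRw and mR²w.
B: fails — aRb but no w with bRw and aR²w.
C: holds.
D: holds.

C, D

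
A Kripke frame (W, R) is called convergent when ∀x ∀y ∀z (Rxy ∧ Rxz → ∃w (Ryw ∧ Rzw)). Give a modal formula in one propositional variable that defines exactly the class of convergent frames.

◇□s → □◇s

A defining formula is ◇□s → □◇s (the .2 axiom).
Suppose ◇□s→□◇s is valid. Take Rxy, Rxz and set V(s)={w : Ryw}. Then □s at y so ◇□s at x, so □◇s at x, so ◇s at z, giving w with Rzw and Ryw.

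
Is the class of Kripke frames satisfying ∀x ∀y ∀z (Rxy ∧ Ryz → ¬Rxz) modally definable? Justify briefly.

Not definable by any modal formula

Modal frame validity is preserved under surjective bounded morphisms.
The 7-cycle (worlds a,b,c,d,e,f,g with a→b→c→d→e→f→g→a) is intransitive. Mapping every world to a single reflexive point • is a surjective bounded morphism; the reflexive point is not intransitive (R••∧R•• but R••).
So the class is not modally definable.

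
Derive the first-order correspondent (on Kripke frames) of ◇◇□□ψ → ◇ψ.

This is a Sahlqvist (Geach-type) schema ◇^2□^2ψ → □^0◇^1ψ.
Minimal-valuation argument: fix x; take any y with xR^2y and any z with xR^0z. Set V(ψ) to the set of worlds R-reachable from y in exactly 2 steps. Then □^2ψ holds at y, so the antecedent holds at x; validity forces ◇^1ψ at z, giving a w with zR^1w and yR^2w.
First-order correspondent: ∀x ∀y (xR²y → ∃w (yR²w ∧ xRw)).

∀x ∀y (xR²y → ∃w (yR²w ∧ xRw))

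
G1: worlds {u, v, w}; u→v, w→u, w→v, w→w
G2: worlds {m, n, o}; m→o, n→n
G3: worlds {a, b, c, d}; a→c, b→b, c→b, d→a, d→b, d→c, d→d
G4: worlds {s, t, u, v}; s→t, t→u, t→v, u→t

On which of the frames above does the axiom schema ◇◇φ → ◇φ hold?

G1, G2

The schema corresponds to transitivity: ∀x ∀y ∀z (Rxy ∧ Ryz → Rxz).
G1: ✓.
G2: ✓.
G3: fails — Rac and Rcb but not Rab.
G4: fails — Rtu and Rut but not Rtt.
Valid on: G1, G2.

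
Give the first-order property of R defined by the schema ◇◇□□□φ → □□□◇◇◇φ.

This is a Sahlqvist (Geach-type) schema ◇^2□^3φ → □^3◇^3φ.
Minimal-valuation argument: fix x; take any y with xR^2y and any z with xR^3z. Set V(φ) to the set of worlds R-reachable from y in exactly 3 steps. Then □^3φ holds at y, so the antecedent holds at x; validity forces ◇^3φ at z, giving a w with zR^3w and yR^3w.
First-order correspondent: ∀x ∀y ∀z ((xR²y ∧ xR³z) → ∃w (yR³w ∧ zR³w)).

∀x ∀y ∀z ((xR²y ∧ xR³z) → ∃w (yR³w ∧ zR³w))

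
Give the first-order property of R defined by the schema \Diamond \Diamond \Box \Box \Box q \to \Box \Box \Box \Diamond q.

This is a Sahlqvist (Geach-type) schema ◇^2□^3q → □^3◇^1q.
Minimal-valuation argument: fix x; take any y with xR^2y and any z with xR^3z. Set V(q) to the set of worlds R-reachable from y in exactly 3 steps. Then □^3q holds at y, so the antecedent holds at x; validity forces ◇^1q at z, giving a w with zR^1w and yR^3w.
First-order correspondent: \forall x \forall y \forall z ((x R^2 y \wedge x R^3 z) \to \exists w (y R^3 w \wedge zRw)).

\forall x \forall y \forall z ((x R^2 y \wedge x R^3 z) \to \exists w (y R^3 w \wedge zRw))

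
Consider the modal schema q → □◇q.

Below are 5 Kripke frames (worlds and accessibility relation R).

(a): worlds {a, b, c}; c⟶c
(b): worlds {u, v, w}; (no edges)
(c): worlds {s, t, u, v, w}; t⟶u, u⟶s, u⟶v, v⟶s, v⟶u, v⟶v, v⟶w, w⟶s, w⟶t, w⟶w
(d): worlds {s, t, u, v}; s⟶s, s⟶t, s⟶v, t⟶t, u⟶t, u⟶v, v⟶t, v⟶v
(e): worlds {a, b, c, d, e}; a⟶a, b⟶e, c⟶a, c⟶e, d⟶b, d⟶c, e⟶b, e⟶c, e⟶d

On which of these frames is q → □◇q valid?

This is the axiom for symmetry; its first-order frame correspondent is ∀x ∀y (Rxy → Ryx).
(a): holds.
(b): holds.
(c): fails — Rwt but not Rtw.
(d): fails — Ruv but not Rvu.
(e): fails — Rdc but not Rcd.

(a), (b)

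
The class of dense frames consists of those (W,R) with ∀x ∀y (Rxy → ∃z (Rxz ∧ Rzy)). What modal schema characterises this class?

This is density; the standard corresponding axiom is C4: □□q → □q.
Suppose □□q→□q is valid. Take Rxy and set V(q)={w : xR²w}. Then □□q at x, so □q at x, so q at y, i.e. ∃z(Rxz∧Rzy).

□□q → □q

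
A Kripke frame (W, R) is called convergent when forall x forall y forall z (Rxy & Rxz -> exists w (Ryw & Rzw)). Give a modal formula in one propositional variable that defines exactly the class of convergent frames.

◇□s → □◇s

This is convergence; the standard corresponding axiom is .2: ◇□s → □◇s.
Suppose ◇□s→□◇s is valid. Take Rxy, Rxz and set V(s)={w : Ryw}. Then □s at y so ◇□s at x, so □◇s at x, so ◇s at z, giving w with Rzw and Ryw.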